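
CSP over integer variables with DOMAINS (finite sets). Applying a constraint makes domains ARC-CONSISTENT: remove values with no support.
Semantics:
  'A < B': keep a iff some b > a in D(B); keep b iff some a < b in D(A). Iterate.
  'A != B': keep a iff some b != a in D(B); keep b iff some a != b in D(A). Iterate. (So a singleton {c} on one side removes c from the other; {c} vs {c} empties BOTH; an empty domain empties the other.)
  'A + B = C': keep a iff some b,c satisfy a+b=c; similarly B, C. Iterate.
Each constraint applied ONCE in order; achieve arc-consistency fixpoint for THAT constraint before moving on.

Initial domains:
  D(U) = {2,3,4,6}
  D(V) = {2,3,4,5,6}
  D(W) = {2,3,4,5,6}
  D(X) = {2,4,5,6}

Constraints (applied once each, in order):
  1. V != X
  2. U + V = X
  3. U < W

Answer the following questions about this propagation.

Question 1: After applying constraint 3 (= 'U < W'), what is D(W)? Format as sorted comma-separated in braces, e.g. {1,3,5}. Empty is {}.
Constraint 1 (V != X) on D(V)={2,3,4,5,6} D(X)={2,4,5,6}: no change
Constraint 2 (U + V = X) on D(U)={2,3,4,6} D(V)={2,3,4,5,6} D(X)={2,4,5,6}: U {2,3,4,6}->{2,3,4}; V {2,3,4,5,6}->{2,3,4}; X {2,4,5,6}->{4,5,6}
Constraint 3 (U < W) on D(U)={2,3,4} D(W)={2,3,4,5,6}: W {2,3,4,5,6}->{3,4,5,6}
So after constraint 3: D(W) = {3,4,5,6}

Answer: {3,4,5,6}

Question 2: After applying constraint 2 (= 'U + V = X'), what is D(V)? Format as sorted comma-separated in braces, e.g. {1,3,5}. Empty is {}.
Constraint 1 (V != X) on D(V)={2,3,4,5,6} D(X)={2,4,5,6}: no change
Constraint 2 (U + V = X) on D(U)={2,3,4,6} D(V)={2,3,4,5,6} D(X)={2,4,5,6}: U {2,3,4,6}->{2,3,4}; V {2,3,4,5,6}->{2,3,4}; X {2,4,5,6}->{4,5,6}
So after constraint 2: D(V) = {2,3,4}

Answer: {2,3,4}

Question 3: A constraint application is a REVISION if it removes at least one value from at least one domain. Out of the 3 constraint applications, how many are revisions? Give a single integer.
Answer: 2

Derivation:
Constraint 1 (V != X) on D(V)={2,3,4,5,6} D(X)={2,4,5,6}: no change => not a revision
Constraint 2 (U + V = X) on D(U)={2,3,4,6} D(V)={2,3,4,5,6} D(X)={2,4,5,6}: U {2,3,4,6}->{2,3,4}; V {2,3,4,5,6}->{2,3,4}; X {2,4,5,6}->{4,5,6} => REVISION
Constraint 3 (U < W) on D(U)={2,3,4} D(W)={2,3,4,5,6}: W {2,3,4,5,6}->{3,4,5,6} => REVISION
Total revisions = 2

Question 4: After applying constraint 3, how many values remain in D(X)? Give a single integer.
Answer: 3

Derivation:
Constraint 1 (V != X) on D(V)={2,3,4,5,6} D(X)={2,4,5,6}: no change
Constraint 2 (U + V = X) on D(U)={2,3,4,6} D(V)={2,3,4,5,6} D(X)={2,4,5,6}: U {2,3,4,6}->{2,3,4}; V {2,3,4,5,6}->{2,3,4}; X {2,4,5,6}->{4,5,6}
Constraint 3 (U < W) on D(U)={2,3,4} D(W)={2,3,4,5,6}: W {2,3,4,5,6}->{3,4,5,6}
So after constraint 3: D(X)={4,5,6}, size = 3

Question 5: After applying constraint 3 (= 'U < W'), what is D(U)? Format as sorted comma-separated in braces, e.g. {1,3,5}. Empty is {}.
Answer: {2,3,4}

Derivation:
Constraint 1 (V != X) on D(V)={2,3,4,5,6} D(X)={2,4,5,6}: no change
Constraint 2 (U + V = X) on D(U)={2,3,4,6} D(V)={2,3,4,5,6} D(X)={2,4,5,6}: U {2,3,4,6}->{2,3,4}; V {2,3,4,5,6}->{2,3,4}; X {2,4,5,6}->{4,5,6}
Constraint 3 (U < W) on D(U)={2,3,4} D(W)={2,3,4,5,6}: W {2,3,4,5,6}->{3,4,5,6}
So after constraint 3: D(U) = {2,3,4}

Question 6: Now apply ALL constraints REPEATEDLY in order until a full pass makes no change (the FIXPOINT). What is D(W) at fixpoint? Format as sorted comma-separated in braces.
pass 0 (initial): D(W)={2,3,4,5,6}
pass 1: U {2,3,4,6}->{2,3,4}; V {2,3,4,5,6}->{2,3,4}; W {2,3,4,5,6}->{3,4,5,6}; X {2,4,5,6}->{4,5,6}
pass 2: no change
Fixpoint after 2 passes: D(W) = {3,4,5,6}

Answer: {3,4,5,6}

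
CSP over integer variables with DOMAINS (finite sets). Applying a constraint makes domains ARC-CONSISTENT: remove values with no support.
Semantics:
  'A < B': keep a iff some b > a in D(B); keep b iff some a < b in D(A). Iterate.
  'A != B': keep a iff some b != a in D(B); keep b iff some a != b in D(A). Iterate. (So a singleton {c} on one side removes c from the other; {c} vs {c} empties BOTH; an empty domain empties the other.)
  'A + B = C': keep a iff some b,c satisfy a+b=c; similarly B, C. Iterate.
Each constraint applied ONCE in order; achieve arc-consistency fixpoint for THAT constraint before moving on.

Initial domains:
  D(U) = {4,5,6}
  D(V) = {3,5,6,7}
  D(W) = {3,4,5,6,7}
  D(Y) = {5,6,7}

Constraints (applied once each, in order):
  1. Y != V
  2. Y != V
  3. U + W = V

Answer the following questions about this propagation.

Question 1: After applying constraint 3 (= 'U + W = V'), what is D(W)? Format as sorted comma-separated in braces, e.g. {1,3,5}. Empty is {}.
Constraint 1 (Y != V) on D(Y)={5,6,7} D(V)={3,5,6,7}: no change
Constraint 2 (Y != V) on D(Y)={5,6,7} D(V)={3,5,6,7}: no change
Constraint 3 (U + W = V) on D(U)={4,5,6} D(W)={3,4,5,6,7} D(V)={3,5,6,7}: U {4,5,6}->{4}; W {3,4,5,6,7}->{3}; V {3,5,6,7}->{7}
So after constraint 3: D(W) = {3}

Answer: {3}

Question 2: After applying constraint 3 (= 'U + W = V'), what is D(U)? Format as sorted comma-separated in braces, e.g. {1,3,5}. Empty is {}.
Constraint 1 (Y != V) on D(Y)={5,6,7} D(V)={3,5,6,7}: no change
Constraint 2 (Y != V) on D(Y)={5,6,7} D(V)={3,5,6,7}: no change
Constraint 3 (U + W = V) on D(U)={4,5,6} D(W)={3,4,5,6,7} D(V)={3,5,6,7}: U {4,5,6}->{4}; W {3,4,5,6,7}->{3}; V {3,5,6,7}->{7}
So after constraint 3: D(U) = {4}

Answer: {4}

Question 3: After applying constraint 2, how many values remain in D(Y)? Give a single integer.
Answer: 3

Derivation:
Constraint 1 (Y != V) on D(Y)={5,6,7} D(V)={3,5,6,7}: no change
Constraint 2 (Y != V) on D(Y)={5,6,7} D(V)={3,5,6,7}: no change
So after constraint 2: D(Y)={5,6,7}, size = 3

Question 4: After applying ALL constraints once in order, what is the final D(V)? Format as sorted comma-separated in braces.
Constraint 1 (Y != V) on D(Y)={5,6,7} D(V)={3,5,6,7}: no change
Constraint 2 (Y != V) on D(Y)={5,6,7} D(V)={3,5,6,7}: no change
Constraint 3 (U + W = V) on D(U)={4,5,6} D(W)={3,4,5,6,7} D(V)={3,5,6,7}: U {4,5,6}->{4}; W {3,4,5,6,7}->{3}; V {3,5,6,7}->{7}
So after all 3 constraints: D(V) = {7}

Answer: {7}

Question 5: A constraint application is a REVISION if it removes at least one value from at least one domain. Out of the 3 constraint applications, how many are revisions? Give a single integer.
Constraint 1 (Y != V) on D(Y)={5,6,7} D(V)={3,5,6,7}: no change => not a revision
Constraint 2 (Y != V) on D(Y)={5,6,7} D(V)={3,5,6,7}: no change => not a revision
Constraint 3 (U + W = V) on D(U)={4,5,6} D(W)={3,4,5,6,7} D(V)={3,5,6,7}: U {4,5,6}->{4}; W {3,4,5,6,7}->{3}; V {3,5,6,7}->{7} => REVISION
Total revisions = 1

Answer: 1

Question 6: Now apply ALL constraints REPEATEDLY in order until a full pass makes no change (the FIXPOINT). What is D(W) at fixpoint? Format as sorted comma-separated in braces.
Answer: {3}

Derivation:
pass 0 (initial): D(W)={3,4,5,6,7}
pass 1: U {4,5,6}->{4}; V {3,5,6,7}->{7}; W {3,4,5,6,7}->{3}
pass 2: Y {5,6,7}->{5,6}
pass 3: no change
Fixpoint after 3 passes: D(W) = {3}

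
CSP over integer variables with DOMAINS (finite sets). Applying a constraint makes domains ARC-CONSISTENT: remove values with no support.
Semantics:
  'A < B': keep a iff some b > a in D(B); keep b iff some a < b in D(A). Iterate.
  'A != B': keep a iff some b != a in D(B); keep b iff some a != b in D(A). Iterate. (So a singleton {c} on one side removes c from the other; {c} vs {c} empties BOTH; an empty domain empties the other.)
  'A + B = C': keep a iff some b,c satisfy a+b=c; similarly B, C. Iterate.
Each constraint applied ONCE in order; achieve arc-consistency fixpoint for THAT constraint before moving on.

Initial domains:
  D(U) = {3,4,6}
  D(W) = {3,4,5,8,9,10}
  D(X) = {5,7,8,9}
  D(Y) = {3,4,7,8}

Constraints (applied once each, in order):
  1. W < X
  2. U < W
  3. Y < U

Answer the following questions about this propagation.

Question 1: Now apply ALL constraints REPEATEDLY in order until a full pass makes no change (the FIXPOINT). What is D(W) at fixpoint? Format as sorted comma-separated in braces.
Answer: {5,8}

Derivation:
pass 0 (initial): D(W)={3,4,5,8,9,10}
pass 1: U {3,4,6}->{4,6}; W {3,4,5,8,9,10}->{4,5,8}; Y {3,4,7,8}->{3,4}
pass 2: W {4,5,8}->{5,8}
pass 3: X {5,7,8,9}->{7,8,9}
pass 4: no change
Fixpoint after 4 passes: D(W) = {5,8}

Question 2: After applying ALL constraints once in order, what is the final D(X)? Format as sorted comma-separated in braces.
Answer: {5,7,8,9}

Derivation:
Constraint 1 (W < X) on D(W)={3,4,5,8,9,10} D(X)={5,7,8,9}: W {3,4,5,8,9,10}->{3,4,5,8}
Constraint 2 (U < W) on D(U)={3,4,6} D(W)={3,4,5,8}: W {3,4,5,8}->{4,5,8}
Constraint 3 (Y < U) on D(Y)={3,4,7,8} D(U)={3,4,6}: Y {3,4,7,8}->{3,4}; U {3,4,6}->{4,6}
So after all 3 constraints: D(X) = {5,7,8,9}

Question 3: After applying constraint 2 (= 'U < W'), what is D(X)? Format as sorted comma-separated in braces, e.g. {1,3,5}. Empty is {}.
Constraint 1 (W < X) on D(W)={3,4,5,8,9,10} D(X)={5,7,8,9}: W {3,4,5,8,9,10}->{3,4,5,8}
Constraint 2 (U < W) on D(U)={3,4,6} D(W)={3,4,5,8}: W {3,4,5,8}->{4,5,8}
So after constraint 2: D(X) = {5,7,8,9}

Answer: {5,7,8,9}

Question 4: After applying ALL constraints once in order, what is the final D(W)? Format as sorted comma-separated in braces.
Constraint 1 (W < X) on D(W)={3,4,5,8,9,10} D(X)={5,7,8,9}: W {3,4,5,8,9,10}->{3,4,5,8}
Constraint 2 (U < W) on D(U)={3,4,6} D(W)={3,4,5,8}: W {3,4,5,8}->{4,5,8}
Constraint 3 (Y < U) on D(Y)={3,4,7,8} D(U)={3,4,6}: Y {3,4,7,8}->{3,4}; U {3,4,6}->{4,6}
So after all 3 constraints: D(W) = {4,5,8}

Answer: {4,5,8}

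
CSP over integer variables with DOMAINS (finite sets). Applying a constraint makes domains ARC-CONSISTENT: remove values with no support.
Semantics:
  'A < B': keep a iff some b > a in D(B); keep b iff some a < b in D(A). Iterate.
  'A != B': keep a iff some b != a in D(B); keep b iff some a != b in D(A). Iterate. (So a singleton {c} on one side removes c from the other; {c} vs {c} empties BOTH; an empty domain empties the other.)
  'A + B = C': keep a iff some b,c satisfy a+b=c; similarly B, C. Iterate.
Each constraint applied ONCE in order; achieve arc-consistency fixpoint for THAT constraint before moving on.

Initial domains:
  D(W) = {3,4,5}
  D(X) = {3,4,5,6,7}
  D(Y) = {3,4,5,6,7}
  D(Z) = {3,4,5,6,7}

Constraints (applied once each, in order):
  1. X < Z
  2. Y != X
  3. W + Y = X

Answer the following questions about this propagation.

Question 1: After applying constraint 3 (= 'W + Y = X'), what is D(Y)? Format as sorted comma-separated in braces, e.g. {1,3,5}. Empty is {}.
Constraint 1 (X < Z) on D(X)={3,4,5,6,7} D(Z)={3,4,5,6,7}: X {3,4,5,6,7}->{3,4,5,6}; Z {3,4,5,6,7}->{4,5,6,7}
Constraint 2 (Y != X) on D(Y)={3,4,5,6,7} D(X)={3,4,5,6}: no change
Constraint 3 (W + Y = X) on D(W)={3,4,5} D(Y)={3,4,5,6,7} D(X)={3,4,5,6}: W {3,4,5}->{3}; Y {3,4,5,6,7}->{3}; X {3,4,5,6}->{6}
So after constraint 3: D(Y) = {3}

Answer: {3}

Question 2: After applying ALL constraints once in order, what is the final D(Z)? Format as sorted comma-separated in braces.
Constraint 1 (X < Z) on D(X)={3,4,5,6,7} D(Z)={3,4,5,6,7}: X {3,4,5,6,7}->{3,4,5,6}; Z {3,4,5,6,7}->{4,5,6,7}
Constraint 2 (Y != X) on D(Y)={3,4,5,6,7} D(X)={3,4,5,6}: no change
Constraint 3 (W + Y = X) on D(W)={3,4,5} D(Y)={3,4,5,6,7} D(X)={3,4,5,6}: W {3,4,5}->{3}; Y {3,4,5,6,7}->{3}; X {3,4,5,6}->{6}
So after all 3 constraints: D(Z) = {4,5,6,7}

Answer: {4,5,6,7}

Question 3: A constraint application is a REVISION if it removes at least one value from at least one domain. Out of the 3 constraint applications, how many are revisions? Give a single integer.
Constraint 1 (X < Z) on D(X)={3,4,5,6,7} D(Z)={3,4,5,6,7}: X {3,4,5,6,7}->{3,4,5,6}; Z {3,4,5,6,7}->{4,5,6,7} => REVISION
Constraint 2 (Y != X) on D(Y)={3,4,5,6,7} D(X)={3,4,5,6}: no change => not a revision
Constraint 3 (W + Y = X) on D(W)={3,4,5} D(Y)={3,4,5,6,7} D(X)={3,4,5,6}: W {3,4,5}->{3}; Y {3,4,5,6,7}->{3}; X {3,4,5,6}->{6} => REVISION
Total revisions = 2

Answer: 2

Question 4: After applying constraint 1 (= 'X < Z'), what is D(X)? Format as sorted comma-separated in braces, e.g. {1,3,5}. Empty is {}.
Answer: {3,4,5,6}

Derivation:
Constraint 1 (X < Z) on D(X)={3,4,5,6,7} D(Z)={3,4,5,6,7}: X {3,4,5,6,7}->{3,4,5,6}; Z {3,4,5,6,7}->{4,5,6,7}
So after constraint 1: D(X) = {3,4,5,6}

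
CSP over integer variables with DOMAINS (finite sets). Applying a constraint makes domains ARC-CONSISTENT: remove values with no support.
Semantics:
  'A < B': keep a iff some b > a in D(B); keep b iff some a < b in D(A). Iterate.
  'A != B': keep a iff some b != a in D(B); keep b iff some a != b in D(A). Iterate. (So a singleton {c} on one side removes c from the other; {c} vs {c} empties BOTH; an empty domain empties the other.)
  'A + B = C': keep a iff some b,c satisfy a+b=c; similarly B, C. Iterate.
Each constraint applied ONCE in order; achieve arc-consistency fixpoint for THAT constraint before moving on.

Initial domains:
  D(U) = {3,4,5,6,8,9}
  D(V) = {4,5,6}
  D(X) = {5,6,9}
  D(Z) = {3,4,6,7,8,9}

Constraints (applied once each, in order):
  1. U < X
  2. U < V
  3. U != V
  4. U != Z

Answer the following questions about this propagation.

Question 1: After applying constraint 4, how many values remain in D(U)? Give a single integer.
Constraint 1 (U < X) on D(U)={3,4,5,6,8,9} D(X)={5,6,9}: U {3,4,5,6,8,9}->{3,4,5,6,8}
Constraint 2 (U < V) on D(U)={3,4,5,6,8} D(V)={4,5,6}: U {3,4,5,6,8}->{3,4,5}
Constraint 3 (U != V) on D(U)={3,4,5} D(V)={4,5,6}: no change
Constraint 4 (U != Z) on D(U)={3,4,5} D(Z)={3,4,6,7,8,9}: no change
So after constraint 4: D(U)={3,4,5}, size = 3

Answer: 3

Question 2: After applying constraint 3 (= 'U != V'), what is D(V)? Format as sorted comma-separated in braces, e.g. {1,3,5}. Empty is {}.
Constraint 1 (U < X) on D(U)={3,4,5,6,8,9} D(X)={5,6,9}: U {3,4,5,6,8,9}->{3,4,5,6,8}
Constraint 2 (U < V) on D(U)={3,4,5,6,8} D(V)={4,5,6}: U {3,4,5,6,8}->{3,4,5}
Constraint 3 (U != V) on D(U)={3,4,5} D(V)={4,5,6}: no change
So after constraint 3: D(V) = {4,5,6}

Answer: {4,5,6}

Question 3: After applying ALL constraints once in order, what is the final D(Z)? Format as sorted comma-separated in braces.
Answer: {3,4,6,7,8,9}

Derivation:
Constraint 1 (U < X) on D(U)={3,4,5,6,8,9} D(X)={5,6,9}: U {3,4,5,6,8,9}->{3,4,5,6,8}
Constraint 2 (U < V) on D(U)={3,4,5,6,8} D(V)={4,5,6}: U {3,4,5,6,8}->{3,4,5}
Constraint 3 (U != V) on D(U)={3,4,5} D(V)={4,5,6}: no change
Constraint 4 (U != Z) on D(U)={3,4,5} D(Z)={3,4,6,7,8,9}: no change
So after all 4 constraints: D(Z) = {3,4,6,7,8,9}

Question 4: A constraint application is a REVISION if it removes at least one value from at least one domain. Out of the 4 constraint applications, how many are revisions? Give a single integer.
Constraint 1 (U < X) on D(U)={3,4,5,6,8,9} D(X)={5,6,9}: U {3,4,5,6,8,9}->{3,4,5,6,8} => REVISION
Constraint 2 (U < V) on D(U)={3,4,5,6,8} D(V)={4,5,6}: U {3,4,5,6,8}->{3,4,5} => REVISION
Constraint 3 (U != V) on D(U)={3,4,5} D(V)={4,5,6}: no change => not a revision
Constraint 4 (U != Z) on D(U)={3,4,5} D(Z)={3,4,6,7,8,9}: no change => not a revision
Total revisions = 2

Answer: 2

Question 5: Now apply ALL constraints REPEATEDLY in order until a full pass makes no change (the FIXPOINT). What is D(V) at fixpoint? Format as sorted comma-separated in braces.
pass 0 (initial): D(V)={4,5,6}
pass 1: U {3,4,5,6,8,9}->{3,4,5}
pass 2: no change
Fixpoint after 2 passes: D(V) = {4,5,6}

Answer: {4,5,6}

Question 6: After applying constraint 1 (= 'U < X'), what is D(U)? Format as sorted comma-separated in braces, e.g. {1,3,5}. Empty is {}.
Constraint 1 (U < X) on D(U)={3,4,5,6,8,9} D(X)={5,6,9}: U {3,4,5,6,8,9}->{3,4,5,6,8}
So after constraint 1: D(U) = {3,4,5,6,8}

Answer: {3,4,5,6,8}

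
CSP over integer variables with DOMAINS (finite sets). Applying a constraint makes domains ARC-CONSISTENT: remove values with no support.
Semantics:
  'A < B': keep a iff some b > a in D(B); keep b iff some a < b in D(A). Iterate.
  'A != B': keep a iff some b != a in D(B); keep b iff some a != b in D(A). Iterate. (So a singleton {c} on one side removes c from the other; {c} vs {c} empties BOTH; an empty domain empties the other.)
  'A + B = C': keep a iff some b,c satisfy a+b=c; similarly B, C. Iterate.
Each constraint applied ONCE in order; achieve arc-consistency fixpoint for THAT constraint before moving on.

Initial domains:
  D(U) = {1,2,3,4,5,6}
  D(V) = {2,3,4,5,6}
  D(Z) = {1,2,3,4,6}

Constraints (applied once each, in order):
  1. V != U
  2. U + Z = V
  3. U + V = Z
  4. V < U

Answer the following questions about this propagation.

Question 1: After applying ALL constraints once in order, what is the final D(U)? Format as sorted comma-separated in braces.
Answer: {}

Derivation:
Constraint 1 (V != U) on D(V)={2,3,4,5,6} D(U)={1,2,3,4,5,6}: no change
Constraint 2 (U + Z = V) on D(U)={1,2,3,4,5,6} D(Z)={1,2,3,4,6} D(V)={2,3,4,5,6}: U {1,2,3,4,5,6}->{1,2,3,4,5}; Z {1,2,3,4,6}->{1,2,3,4}
Constraint 3 (U + V = Z) on D(U)={1,2,3,4,5} D(V)={2,3,4,5,6} D(Z)={1,2,3,4}: U {1,2,3,4,5}->{1,2}; V {2,3,4,5,6}->{2,3}; Z {1,2,3,4}->{3,4}
Constraint 4 (V < U) on D(V)={2,3} D(U)={1,2}: V {2,3}->{}; U {1,2}->{}
So after all 4 constraints: D(U) = {}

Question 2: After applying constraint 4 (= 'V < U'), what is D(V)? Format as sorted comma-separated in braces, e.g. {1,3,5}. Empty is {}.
Answer: {}

Derivation:
Constraint 1 (V != U) on D(V)={2,3,4,5,6} D(U)={1,2,3,4,5,6}: no change
Constraint 2 (U + Z = V) on D(U)={1,2,3,4,5,6} D(Z)={1,2,3,4,6} D(V)={2,3,4,5,6}: U {1,2,3,4,5,6}->{1,2,3,4,5}; Z {1,2,3,4,6}->{1,2,3,4}
Constraint 3 (U + V = Z) on D(U)={1,2,3,4,5} D(V)={2,3,4,5,6} D(Z)={1,2,3,4}: U {1,2,3,4,5}->{1,2}; V {2,3,4,5,6}->{2,3}; Z {1,2,3,4}->{3,4}
Constraint 4 (V < U) on D(V)={2,3} D(U)={1,2}: V {2,3}->{}; U {1,2}->{}
So after constraint 4: D(V) = {}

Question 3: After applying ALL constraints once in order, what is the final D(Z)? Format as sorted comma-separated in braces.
Constraint 1 (V != U) on D(V)={2,3,4,5,6} D(U)={1,2,3,4,5,6}: no change
Constraint 2 (U + Z = V) on D(U)={1,2,3,4,5,6} D(Z)={1,2,3,4,6} D(V)={2,3,4,5,6}: U {1,2,3,4,5,6}->{1,2,3,4,5}; Z {1,2,3,4,6}->{1,2,3,4}
Constraint 3 (U + V = Z) on D(U)={1,2,3,4,5} D(V)={2,3,4,5,6} D(Z)={1,2,3,4}: U {1,2,3,4,5}->{1,2}; V {2,3,4,5,6}->{2,3}; Z {1,2,3,4}->{3,4}
Constraint 4 (V < U) on D(V)={2,3} D(U)={1,2}: V {2,3}->{}; U {1,2}->{}
So after all 4 constraints: D(Z) = {3,4}

Answer: {3,4}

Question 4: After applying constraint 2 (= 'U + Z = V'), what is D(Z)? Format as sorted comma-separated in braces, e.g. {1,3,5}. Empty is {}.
Answer: {1,2,3,4}

Derivation:
Constraint 1 (V != U) on D(V)={2,3,4,5,6} D(U)={1,2,3,4,5,6}: no change
Constraint 2 (U + Z = V) on D(U)={1,2,3,4,5,6} D(Z)={1,2,3,4,6} D(V)={2,3,4,5,6}: U {1,2,3,4,5,6}->{1,2,3,4,5}; Z {1,2,3,4,6}->{1,2,3,4}
So after constraint 2: D(Z) = {1,2,3,4}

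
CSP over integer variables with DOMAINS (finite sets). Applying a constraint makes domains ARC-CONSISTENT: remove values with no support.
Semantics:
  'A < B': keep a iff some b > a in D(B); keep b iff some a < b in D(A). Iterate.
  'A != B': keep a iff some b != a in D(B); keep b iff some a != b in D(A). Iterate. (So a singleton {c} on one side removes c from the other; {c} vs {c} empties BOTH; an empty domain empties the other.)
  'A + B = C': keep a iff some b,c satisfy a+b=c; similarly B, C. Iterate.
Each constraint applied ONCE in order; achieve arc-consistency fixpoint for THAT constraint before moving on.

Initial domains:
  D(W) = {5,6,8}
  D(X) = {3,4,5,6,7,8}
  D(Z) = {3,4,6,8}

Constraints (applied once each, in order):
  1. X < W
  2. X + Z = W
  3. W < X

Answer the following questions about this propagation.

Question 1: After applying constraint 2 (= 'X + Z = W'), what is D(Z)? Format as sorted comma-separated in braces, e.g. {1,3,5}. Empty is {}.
Answer: {3,4}

Derivation:
Constraint 1 (X < W) on D(X)={3,4,5,6,7,8} D(W)={5,6,8}: X {3,4,5,6,7,8}->{3,4,5,6,7}
Constraint 2 (X + Z = W) on D(X)={3,4,5,6,7} D(Z)={3,4,6,8} D(W)={5,6,8}: X {3,4,5,6,7}->{3,4,5}; Z {3,4,6,8}->{3,4}; W {5,6,8}->{6,8}
So after constraint 2: D(Z) = {3,4}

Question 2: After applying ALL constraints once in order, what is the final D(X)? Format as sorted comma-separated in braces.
Answer: {}

Derivation:
Constraint 1 (X < W) on D(X)={3,4,5,6,7,8} D(W)={5,6,8}: X {3,4,5,6,7,8}->{3,4,5,6,7}
Constraint 2 (X + Z = W) on D(X)={3,4,5,6,7} D(Z)={3,4,6,8} D(W)={5,6,8}: X {3,4,5,6,7}->{3,4,5}; Z {3,4,6,8}->{3,4}; W {5,6,8}->{6,8}
Constraint 3 (W < X) on D(W)={6,8} D(X)={3,4,5}: W {6,8}->{}; X {3,4,5}->{}
So after all 3 constraints: D(X) = {}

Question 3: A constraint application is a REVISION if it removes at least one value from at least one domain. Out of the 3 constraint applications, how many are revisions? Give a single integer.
Answer: 3

Derivation:
Constraint 1 (X < W) on D(X)={3,4,5,6,7,8} D(W)={5,6,8}: X {3,4,5,6,7,8}->{3,4,5,6,7} => REVISION
Constraint 2 (X + Z = W) on D(X)={3,4,5,6,7} D(Z)={3,4,6,8} D(W)={5,6,8}: X {3,4,5,6,7}->{3,4,5}; Z {3,4,6,8}->{3,4}; W {5,6,8}->{6,8} => REVISION
Constraint 3 (W < X) on D(W)={6,8} D(X)={3,4,5}: W {6,8}->{}; X {3,4,5}->{} => REVISION
Total revisions = 3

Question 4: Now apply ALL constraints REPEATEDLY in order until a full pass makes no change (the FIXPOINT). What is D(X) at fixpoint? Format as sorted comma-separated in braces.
pass 0 (initial): D(X)={3,4,5,6,7,8}
pass 1: W {5,6,8}->{}; X {3,4,5,6,7,8}->{}; Z {3,4,6,8}->{3,4}
pass 2: Z {3,4}->{}
pass 3: no change
Fixpoint after 3 passes: D(X) = {}

Answer: {}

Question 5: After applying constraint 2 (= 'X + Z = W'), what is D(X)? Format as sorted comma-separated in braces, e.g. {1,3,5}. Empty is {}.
Constraint 1 (X < W) on D(X)={3,4,5,6,7,8} D(W)={5,6,8}: X {3,4,5,6,7,8}->{3,4,5,6,7}
Constraint 2 (X + Z = W) on D(X)={3,4,5,6,7} D(Z)={3,4,6,8} D(W)={5,6,8}: X {3,4,5,6,7}->{3,4,5}; Z {3,4,6,8}->{3,4}; W {5,6,8}->{6,8}
So after constraint 2: D(X) = {3,4,5}

Answer: {3,4,5}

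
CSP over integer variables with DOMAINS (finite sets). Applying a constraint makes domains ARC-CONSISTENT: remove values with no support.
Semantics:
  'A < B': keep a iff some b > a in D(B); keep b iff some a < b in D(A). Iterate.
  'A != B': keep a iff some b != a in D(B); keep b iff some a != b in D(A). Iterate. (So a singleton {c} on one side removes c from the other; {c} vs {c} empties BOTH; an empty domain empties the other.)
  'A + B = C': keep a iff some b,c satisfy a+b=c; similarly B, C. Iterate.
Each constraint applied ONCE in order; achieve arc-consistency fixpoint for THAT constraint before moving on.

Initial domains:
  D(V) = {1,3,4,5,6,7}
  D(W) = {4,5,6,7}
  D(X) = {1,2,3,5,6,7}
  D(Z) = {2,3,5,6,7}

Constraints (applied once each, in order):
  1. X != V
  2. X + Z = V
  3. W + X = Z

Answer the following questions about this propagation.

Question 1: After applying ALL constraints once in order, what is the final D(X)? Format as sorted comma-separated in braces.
Answer: {1,2}

Derivation:
Constraint 1 (X != V) on D(X)={1,2,3,5,6,7} D(V)={1,3,4,5,6,7}: no change
Constraint 2 (X + Z = V) on D(X)={1,2,3,5,6,7} D(Z)={2,3,5,6,7} D(V)={1,3,4,5,6,7}: X {1,2,3,5,6,7}->{1,2,3,5}; Z {2,3,5,6,7}->{2,3,5,6}; V {1,3,4,5,6,7}->{3,4,5,6,7}
Constraint 3 (W + X = Z) on D(W)={4,5,6,7} D(X)={1,2,3,5} D(Z)={2,3,5,6}: W {4,5,6,7}->{4,5}; X {1,2,3,5}->{1,2}; Z {2,3,5,6}->{5,6}
So after all 3 constraints: D(X) = {1,2}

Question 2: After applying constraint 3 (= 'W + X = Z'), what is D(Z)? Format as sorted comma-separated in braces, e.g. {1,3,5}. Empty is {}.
Answer: {5,6}

Derivation:
Constraint 1 (X != V) on D(X)={1,2,3,5,6,7} D(V)={1,3,4,5,6,7}: no change
Constraint 2 (X + Z = V) on D(X)={1,2,3,5,6,7} D(Z)={2,3,5,6,7} D(V)={1,3,4,5,6,7}: X {1,2,3,5,6,7}->{1,2,3,5}; Z {2,3,5,6,7}->{2,3,5,6}; V {1,3,4,5,6,7}->{3,4,5,6,7}
Constraint 3 (W + X = Z) on D(W)={4,5,6,7} D(X)={1,2,3,5} D(Z)={2,3,5,6}: W {4,5,6,7}->{4,5}; X {1,2,3,5}->{1,2}; Z {2,3,5,6}->{5,6}
So after constraint 3: D(Z) = {5,6}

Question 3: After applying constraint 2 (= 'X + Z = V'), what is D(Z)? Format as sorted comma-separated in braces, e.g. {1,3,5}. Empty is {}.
Constraint 1 (X != V) on D(X)={1,2,3,5,6,7} D(V)={1,3,4,5,6,7}: no change
Constraint 2 (X + Z = V) on D(X)={1,2,3,5,6,7} D(Z)={2,3,5,6,7} D(V)={1,3,4,5,6,7}: X {1,2,3,5,6,7}->{1,2,3,5}; Z {2,3,5,6,7}->{2,3,5,6}; V {1,3,4,5,6,7}->{3,4,5,6,7}
So after constraint 2: D(Z) = {2,3,5,6}

Answer: {2,3,5,6}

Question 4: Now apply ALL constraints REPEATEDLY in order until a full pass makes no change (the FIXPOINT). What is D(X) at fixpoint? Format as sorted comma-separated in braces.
pass 0 (initial): D(X)={1,2,3,5,6,7}
pass 1: V {1,3,4,5,6,7}->{3,4,5,6,7}; W {4,5,6,7}->{4,5}; X {1,2,3,5,6,7}->{1,2}; Z {2,3,5,6,7}->{5,6}
pass 2: V {3,4,5,6,7}->{6,7}
pass 3: no change
Fixpoint after 3 passes: D(X) = {1,2}

Answer: {1,2}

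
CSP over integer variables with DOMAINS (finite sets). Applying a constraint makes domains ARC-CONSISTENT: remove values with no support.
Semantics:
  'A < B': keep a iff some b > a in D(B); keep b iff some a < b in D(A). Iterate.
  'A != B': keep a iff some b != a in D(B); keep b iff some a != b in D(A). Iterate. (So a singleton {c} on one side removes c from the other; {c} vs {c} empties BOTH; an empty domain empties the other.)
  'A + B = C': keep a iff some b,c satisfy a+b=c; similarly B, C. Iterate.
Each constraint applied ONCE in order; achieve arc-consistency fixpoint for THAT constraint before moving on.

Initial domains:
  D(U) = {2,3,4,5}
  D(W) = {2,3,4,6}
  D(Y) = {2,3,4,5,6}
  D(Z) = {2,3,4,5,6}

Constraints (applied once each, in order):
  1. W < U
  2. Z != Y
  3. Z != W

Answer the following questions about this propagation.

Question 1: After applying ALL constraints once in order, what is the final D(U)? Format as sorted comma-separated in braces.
Answer: {3,4,5}

Derivation:
Constraint 1 (W < U) on D(W)={2,3,4,6} D(U)={2,3,4,5}: W {2,3,4,6}->{2,3,4}; U {2,3,4,5}->{3,4,5}
Constraint 2 (Z != Y) on D(Z)={2,3,4,5,6} D(Y)={2,3,4,5,6}: no change
Constraint 3 (Z != W) on D(Z)={2,3,4,5,6} D(W)={2,3,4}: no change
So after all 3 constraints: D(U) = {3,4,5}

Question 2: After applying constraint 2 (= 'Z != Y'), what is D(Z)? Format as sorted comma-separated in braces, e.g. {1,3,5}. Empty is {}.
Constraint 1 (W < U) on D(W)={2,3,4,6} D(U)={2,3,4,5}: W {2,3,4,6}->{2,3,4}; U {2,3,4,5}->{3,4,5}
Constraint 2 (Z != Y) on D(Z)={2,3,4,5,6} D(Y)={2,3,4,5,6}: no change
So after constraint 2: D(Z) = {2,3,4,5,6}

Answer: {2,3,4,5,6}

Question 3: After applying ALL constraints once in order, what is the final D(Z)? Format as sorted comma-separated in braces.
Constraint 1 (W < U) on D(W)={2,3,4,6} D(U)={2,3,4,5}: W {2,3,4,6}->{2,3,4}; U {2,3,4,5}->{3,4,5}
Constraint 2 (Z != Y) on D(Z)={2,3,4,5,6} D(Y)={2,3,4,5,6}: no change
Constraint 3 (Z != W) on D(Z)={2,3,4,5,6} D(W)={2,3,4}: no change
So after all 3 constraints: D(Z) = {2,3,4,5,6}

Answer: {2,3,4,5,6}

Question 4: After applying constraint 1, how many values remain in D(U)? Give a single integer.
Constraint 1 (W < U) on D(W)={2,3,4,6} D(U)={2,3,4,5}: W {2,3,4,6}->{2,3,4}; U {2,3,4,5}->{3,4,5}
So after constraint 1: D(U)={3,4,5}, size = 3

Answer: 3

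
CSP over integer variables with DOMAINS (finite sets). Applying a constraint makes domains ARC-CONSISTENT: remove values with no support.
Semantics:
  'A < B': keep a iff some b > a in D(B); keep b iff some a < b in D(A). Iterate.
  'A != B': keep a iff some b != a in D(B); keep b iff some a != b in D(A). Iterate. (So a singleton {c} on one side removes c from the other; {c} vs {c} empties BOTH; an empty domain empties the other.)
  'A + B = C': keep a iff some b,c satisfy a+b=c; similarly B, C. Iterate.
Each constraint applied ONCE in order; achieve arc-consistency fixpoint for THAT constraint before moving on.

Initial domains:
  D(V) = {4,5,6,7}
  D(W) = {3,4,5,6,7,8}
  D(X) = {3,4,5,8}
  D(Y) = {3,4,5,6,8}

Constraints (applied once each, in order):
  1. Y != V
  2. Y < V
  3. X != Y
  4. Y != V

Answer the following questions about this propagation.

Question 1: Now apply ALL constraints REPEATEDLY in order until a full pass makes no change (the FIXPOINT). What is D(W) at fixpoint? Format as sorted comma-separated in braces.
pass 0 (initial): D(W)={3,4,5,6,7,8}
pass 1: Y {3,4,5,6,8}->{3,4,5,6}
pass 2: no change
Fixpoint after 2 passes: D(W) = {3,4,5,6,7,8}

Answer: {3,4,5,6,7,8}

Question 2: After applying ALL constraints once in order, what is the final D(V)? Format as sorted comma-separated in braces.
Answer: {4,5,6,7}

Derivation:
Constraint 1 (Y != V) on D(Y)={3,4,5,6,8} D(V)={4,5,6,7}: no change
Constraint 2 (Y < V) on D(Y)={3,4,5,6,8} D(V)={4,5,6,7}: Y {3,4,5,6,8}->{3,4,5,6}
Constraint 3 (X != Y) on D(X)={3,4,5,8} D(Y)={3,4,5,6}: no change
Constraint 4 (Y != V) on D(Y)={3,4,5,6} D(V)={4,5,6,7}: no change
So after all 4 constraints: D(V) = {4,5,6,7}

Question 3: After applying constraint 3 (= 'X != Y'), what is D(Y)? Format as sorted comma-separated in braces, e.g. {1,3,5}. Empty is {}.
Answer: {3,4,5,6}

Derivation:
Constraint 1 (Y != V) on D(Y)={3,4,5,6,8} D(V)={4,5,6,7}: no change
Constraint 2 (Y < V) on D(Y)={3,4,5,6,8} D(V)={4,5,6,7}: Y {3,4,5,6,8}->{3,4,5,6}
Constraint 3 (X != Y) on D(X)={3,4,5,8} D(Y)={3,4,5,6}: no change
So after constraint 3: D(Y) = {3,4,5,6}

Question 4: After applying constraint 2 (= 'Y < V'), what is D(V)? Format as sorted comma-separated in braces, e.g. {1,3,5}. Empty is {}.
Answer: {4,5,6,7}

Derivation:
Constraint 1 (Y != V) on D(Y)={3,4,5,6,8} D(V)={4,5,6,7}: no change
Constraint 2 (Y < V) on D(Y)={3,4,5,6,8} D(V)={4,5,6,7}: Y {3,4,5,6,8}->{3,4,5,6}
So after constraint 2: D(V) = {4,5,6,7}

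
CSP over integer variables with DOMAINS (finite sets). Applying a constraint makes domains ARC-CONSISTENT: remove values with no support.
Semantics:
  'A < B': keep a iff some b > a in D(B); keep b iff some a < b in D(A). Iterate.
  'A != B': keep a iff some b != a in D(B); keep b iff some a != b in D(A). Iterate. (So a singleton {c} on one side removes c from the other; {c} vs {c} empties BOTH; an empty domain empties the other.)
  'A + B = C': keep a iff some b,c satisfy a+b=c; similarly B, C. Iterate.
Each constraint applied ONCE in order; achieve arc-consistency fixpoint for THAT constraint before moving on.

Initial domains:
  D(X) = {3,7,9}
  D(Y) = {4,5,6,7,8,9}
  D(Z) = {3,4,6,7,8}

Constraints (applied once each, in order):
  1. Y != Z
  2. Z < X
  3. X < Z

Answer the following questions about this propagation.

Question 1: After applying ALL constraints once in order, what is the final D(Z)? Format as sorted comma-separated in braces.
Answer: {8}

Derivation:
Constraint 1 (Y != Z) on D(Y)={4,5,6,7,8,9} D(Z)={3,4,6,7,8}: no change
Constraint 2 (Z < X) on D(Z)={3,4,6,7,8} D(X)={3,7,9}: X {3,7,9}->{7,9}
Constraint 3 (X < Z) on D(X)={7,9} D(Z)={3,4,6,7,8}: X {7,9}->{7}; Z {3,4,6,7,8}->{8}
So after all 3 constraints: D(Z) = {8}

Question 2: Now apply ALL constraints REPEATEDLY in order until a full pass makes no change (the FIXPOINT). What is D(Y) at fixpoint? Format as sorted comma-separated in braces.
pass 0 (initial): D(Y)={4,5,6,7,8,9}
pass 1: X {3,7,9}->{7}; Z {3,4,6,7,8}->{8}
pass 2: X {7}->{}; Y {4,5,6,7,8,9}->{4,5,6,7,9}; Z {8}->{}
pass 3: Y {4,5,6,7,9}->{}
pass 4: no change
Fixpoint after 4 passes: D(Y) = {}

Answer: {}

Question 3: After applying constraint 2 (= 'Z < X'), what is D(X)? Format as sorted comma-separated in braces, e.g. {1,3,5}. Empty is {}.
Constraint 1 (Y != Z) on D(Y)={4,5,6,7,8,9} D(Z)={3,4,6,7,8}: no change
Constraint 2 (Z < X) on D(Z)={3,4,6,7,8} D(X)={3,7,9}: X {3,7,9}->{7,9}
So after constraint 2: D(X) = {7,9}

Answer: {7,9}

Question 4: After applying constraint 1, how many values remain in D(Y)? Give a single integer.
Constraint 1 (Y != Z) on D(Y)={4,5,6,7,8,9} D(Z)={3,4,6,7,8}: no change
So after constraint 1: D(Y)={4,5,6,7,8,9}, size = 6

Answer: 6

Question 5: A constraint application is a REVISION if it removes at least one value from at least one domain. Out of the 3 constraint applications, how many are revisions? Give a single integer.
Answer: 2

Derivation:
Constraint 1 (Y != Z) on D(Y)={4,5,6,7,8,9} D(Z)={3,4,6,7,8}: no change => not a revision
Constraint 2 (Z < X) on D(Z)={3,4,6,7,8} D(X)={3,7,9}: X {3,7,9}->{7,9} => REVISION
Constraint 3 (X < Z) on D(X)={7,9} D(Z)={3,4,6,7,8}: X {7,9}->{7}; Z {3,4,6,7,8}->{8} => REVISION
Total revisions = 2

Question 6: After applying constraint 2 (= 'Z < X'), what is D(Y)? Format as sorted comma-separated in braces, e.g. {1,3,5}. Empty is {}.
Constraint 1 (Y != Z) on D(Y)={4,5,6,7,8,9} D(Z)={3,4,6,7,8}: no change
Constraint 2 (Z < X) on D(Z)={3,4,6,7,8} D(X)={3,7,9}: X {3,7,9}->{7,9}
So after constraint 2: D(Y) = {4,5,6,7,8,9}

Answer: {4,5,6,7,8,9}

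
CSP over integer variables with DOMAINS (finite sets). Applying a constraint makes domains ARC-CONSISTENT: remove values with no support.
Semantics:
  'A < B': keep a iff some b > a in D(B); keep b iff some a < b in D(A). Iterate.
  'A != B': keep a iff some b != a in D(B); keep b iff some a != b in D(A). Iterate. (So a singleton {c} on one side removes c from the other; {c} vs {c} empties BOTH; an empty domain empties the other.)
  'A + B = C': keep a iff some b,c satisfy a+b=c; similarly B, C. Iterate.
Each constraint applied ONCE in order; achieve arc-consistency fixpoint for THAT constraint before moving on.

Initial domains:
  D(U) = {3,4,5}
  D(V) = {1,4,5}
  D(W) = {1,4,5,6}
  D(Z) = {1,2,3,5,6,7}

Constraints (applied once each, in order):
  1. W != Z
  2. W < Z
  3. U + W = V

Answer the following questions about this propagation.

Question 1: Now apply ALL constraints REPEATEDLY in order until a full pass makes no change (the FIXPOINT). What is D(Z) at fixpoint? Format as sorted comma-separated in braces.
Answer: {2,3,5,6,7}

Derivation:
pass 0 (initial): D(Z)={1,2,3,5,6,7}
pass 1: U {3,4,5}->{3,4}; V {1,4,5}->{4,5}; W {1,4,5,6}->{1}; Z {1,2,3,5,6,7}->{2,3,5,6,7}
pass 2: no change
Fixpoint after 2 passes: D(Z) = {2,3,5,6,7}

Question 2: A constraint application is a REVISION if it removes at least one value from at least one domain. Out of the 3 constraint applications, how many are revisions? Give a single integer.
Constraint 1 (W != Z) on D(W)={1,4,5,6} D(Z)={1,2,3,5,6,7}: no change => not a revision
Constraint 2 (W < Z) on D(W)={1,4,5,6} D(Z)={1,2,3,5,6,7}: Z {1,2,3,5,6,7}->{2,3,5,6,7} => REVISION
Constraint 3 (U + W = V) on D(U)={3,4,5} D(W)={1,4,5,6} D(V)={1,4,5}: U {3,4,5}->{3,4}; W {1,4,5,6}->{1}; V {1,4,5}->{4,5} => REVISION
Total revisions = 2

Answer: 2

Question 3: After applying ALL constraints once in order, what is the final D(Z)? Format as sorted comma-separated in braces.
Answer: {2,3,5,6,7}

Derivation:
Constraint 1 (W != Z) on D(W)={1,4,5,6} D(Z)={1,2,3,5,6,7}: no change
Constraint 2 (W < Z) on D(W)={1,4,5,6} D(Z)={1,2,3,5,6,7}: Z {1,2,3,5,6,7}->{2,3,5,6,7}
Constraint 3 (U + W = V) on D(U)={3,4,5} D(W)={1,4,5,6} D(V)={1,4,5}: U {3,4,5}->{3,4}; W {1,4,5,6}->{1}; V {1,4,5}->{4,5}
So after all 3 constraints: D(Z) = {2,3,5,6,7}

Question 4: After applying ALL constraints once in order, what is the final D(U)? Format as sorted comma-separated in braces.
Answer: {3,4}

Derivation:
Constraint 1 (W != Z) on D(W)={1,4,5,6} D(Z)={1,2,3,5,6,7}: no change
Constraint 2 (W < Z) on D(W)={1,4,5,6} D(Z)={1,2,3,5,6,7}: Z {1,2,3,5,6,7}->{2,3,5,6,7}
Constraint 3 (U + W = V) on D(U)={3,4,5} D(W)={1,4,5,6} D(V)={1,4,5}: U {3,4,5}->{3,4}; W {1,4,5,6}->{1}; V {1,4,5}->{4,5}
So after all 3 constraints: D(U) = {3,4}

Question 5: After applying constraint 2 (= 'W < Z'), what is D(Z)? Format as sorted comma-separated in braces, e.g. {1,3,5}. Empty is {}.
Answer: {2,3,5,6,7}

Derivation:
Constraint 1 (W != Z) on D(W)={1,4,5,6} D(Z)={1,2,3,5,6,7}: no change
Constraint 2 (W < Z) on D(W)={1,4,5,6} D(Z)={1,2,3,5,6,7}: Z {1,2,3,5,6,7}->{2,3,5,6,7}
So after constraint 2: D(Z) = {2,3,5,6,7}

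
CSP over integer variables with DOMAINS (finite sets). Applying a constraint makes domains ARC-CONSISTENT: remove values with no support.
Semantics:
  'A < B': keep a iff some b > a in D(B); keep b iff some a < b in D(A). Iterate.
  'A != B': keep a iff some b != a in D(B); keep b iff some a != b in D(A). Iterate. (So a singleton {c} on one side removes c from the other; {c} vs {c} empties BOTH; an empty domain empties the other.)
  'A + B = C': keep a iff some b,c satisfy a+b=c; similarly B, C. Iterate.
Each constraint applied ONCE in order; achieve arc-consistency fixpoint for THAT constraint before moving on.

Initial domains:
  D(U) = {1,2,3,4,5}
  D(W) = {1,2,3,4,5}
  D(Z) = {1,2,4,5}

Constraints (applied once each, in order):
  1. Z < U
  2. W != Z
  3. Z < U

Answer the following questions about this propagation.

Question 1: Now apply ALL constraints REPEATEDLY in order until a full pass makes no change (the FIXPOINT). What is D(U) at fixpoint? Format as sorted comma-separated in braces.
Answer: {2,3,4,5}

Derivation:
pass 0 (initial): D(U)={1,2,3,4,5}
pass 1: U {1,2,3,4,5}->{2,3,4,5}; Z {1,2,4,5}->{1,2,4}
pass 2: no change
Fixpoint after 2 passes: D(U) = {2,3,4,5}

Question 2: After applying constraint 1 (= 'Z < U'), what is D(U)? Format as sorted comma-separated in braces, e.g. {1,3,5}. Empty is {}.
Constraint 1 (Z < U) on D(Z)={1,2,4,5} D(U)={1,2,3,4,5}: Z {1,2,4,5}->{1,2,4}; U {1,2,3,4,5}->{2,3,4,5}
So after constraint 1: D(U) = {2,3,4,5}

Answer: {2,3,4,5}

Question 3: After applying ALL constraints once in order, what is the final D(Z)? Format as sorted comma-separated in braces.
Constraint 1 (Z < U) on D(Z)={1,2,4,5} D(U)={1,2,3,4,5}: Z {1,2,4,5}->{1,2,4}; U {1,2,3,4,5}->{2,3,4,5}
Constraint 2 (W != Z) on D(W)={1,2,3,4,5} D(Z)={1,2,4}: no change
Constraint 3 (Z < U) on D(Z)={1,2,4} D(U)={2,3,4,5}: no change
So after all 3 constraints: D(Z) = {1,2,4}

Answer: {1,2,4}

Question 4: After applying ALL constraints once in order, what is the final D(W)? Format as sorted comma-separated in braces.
Answer: {1,2,3,4,5}

Derivation:
Constraint 1 (Z < U) on D(Z)={1,2,4,5} D(U)={1,2,3,4,5}: Z {1,2,4,5}->{1,2,4}; U {1,2,3,4,5}->{2,3,4,5}
Constraint 2 (W != Z) on D(W)={1,2,3,4,5} D(Z)={1,2,4}: no change
Constraint 3 (Z < U) on D(Z)={1,2,4} D(U)={2,3,4,5}: no change
So after all 3 constraints: D(W) = {1,2,3,4,5}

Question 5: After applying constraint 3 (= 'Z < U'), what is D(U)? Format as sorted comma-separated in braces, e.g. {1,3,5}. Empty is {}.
Answer: {2,3,4,5}

Derivation:
Constraint 1 (Z < U) on D(Z)={1,2,4,5} D(U)={1,2,3,4,5}: Z {1,2,4,5}->{1,2,4}; U {1,2,3,4,5}->{2,3,4,5}
Constraint 2 (W != Z) on D(W)={1,2,3,4,5} D(Z)={1,2,4}: no change
Constraint 3 (Z < U) on D(Z)={1,2,4} D(U)={2,3,4,5}: no change
So after constraint 3: D(U) = {2,3,4,5}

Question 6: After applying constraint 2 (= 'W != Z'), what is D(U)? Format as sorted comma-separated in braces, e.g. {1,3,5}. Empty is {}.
Answer: {2,3,4,5}

Derivation:
Constraint 1 (Z < U) on D(Z)={1,2,4,5} D(U)={1,2,3,4,5}: Z {1,2,4,5}->{1,2,4}; U {1,2,3,4,5}->{2,3,4,5}
Constraint 2 (W != Z) on D(W)={1,2,3,4,5} D(Z)={1,2,4}: no change
So after constraint 2: D(U) = {2,3,4,5}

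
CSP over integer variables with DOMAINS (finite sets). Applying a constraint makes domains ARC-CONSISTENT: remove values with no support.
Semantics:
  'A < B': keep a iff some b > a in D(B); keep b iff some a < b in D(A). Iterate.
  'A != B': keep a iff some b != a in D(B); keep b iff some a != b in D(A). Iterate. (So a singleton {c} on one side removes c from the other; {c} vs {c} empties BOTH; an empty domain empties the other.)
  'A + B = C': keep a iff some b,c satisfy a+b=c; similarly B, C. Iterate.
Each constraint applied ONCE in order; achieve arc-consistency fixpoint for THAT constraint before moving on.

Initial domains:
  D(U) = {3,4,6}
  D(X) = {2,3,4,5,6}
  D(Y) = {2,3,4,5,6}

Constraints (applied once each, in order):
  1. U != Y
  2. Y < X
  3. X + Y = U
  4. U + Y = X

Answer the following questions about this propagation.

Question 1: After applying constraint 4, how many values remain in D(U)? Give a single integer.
Answer: 0

Derivation:
Constraint 1 (U != Y) on D(U)={3,4,6} D(Y)={2,3,4,5,6}: no change
Constraint 2 (Y < X) on D(Y)={2,3,4,5,6} D(X)={2,3,4,5,6}: Y {2,3,4,5,6}->{2,3,4,5}; X {2,3,4,5,6}->{3,4,5,6}
Constraint 3 (X + Y = U) on D(X)={3,4,5,6} D(Y)={2,3,4,5} D(U)={3,4,6}: X {3,4,5,6}->{3,4}; Y {2,3,4,5}->{2,3}; U {3,4,6}->{6}
Constraint 4 (U + Y = X) on D(U)={6} D(Y)={2,3} D(X)={3,4}: U {6}->{}; Y {2,3}->{}; X {3,4}->{}
So after constraint 4: D(U)={}, size = 0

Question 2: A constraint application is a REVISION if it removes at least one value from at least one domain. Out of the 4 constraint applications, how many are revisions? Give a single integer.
Constraint 1 (U != Y) on D(U)={3,4,6} D(Y)={2,3,4,5,6}: no change => not a revision
Constraint 2 (Y < X) on D(Y)={2,3,4,5,6} D(X)={2,3,4,5,6}: Y {2,3,4,5,6}->{2,3,4,5}; X {2,3,4,5,6}->{3,4,5,6} => REVISION
Constraint 3 (X + Y = U) on D(X)={3,4,5,6} D(Y)={2,3,4,5} D(U)={3,4,6}: X {3,4,5,6}->{3,4}; Y {2,3,4,5}->{2,3}; U {3,4,6}->{6} => REVISION
Constraint 4 (U + Y = X) on D(U)={6} D(Y)={2,3} D(X)={3,4}: U {6}->{}; Y {2,3}->{}; X {3,4}->{} => REVISION
Total revisions = 3

Answer: 3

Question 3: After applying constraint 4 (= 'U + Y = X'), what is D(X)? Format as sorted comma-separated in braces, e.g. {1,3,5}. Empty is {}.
Constraint 1 (U != Y) on D(U)={3,4,6} D(Y)={2,3,4,5,6}: no change
Constraint 2 (Y < X) on D(Y)={2,3,4,5,6} D(X)={2,3,4,5,6}: Y {2,3,4,5,6}->{2,3,4,5}; X {2,3,4,5,6}->{3,4,5,6}
Constraint 3 (X + Y = U) on D(X)={3,4,5,6} D(Y)={2,3,4,5} D(U)={3,4,6}: X {3,4,5,6}->{3,4}; Y {2,3,4,5}->{2,3}; U {3,4,6}->{6}
Constraint 4 (U + Y = X) on D(U)={6} D(Y)={2,3} D(X)={3,4}: U {6}->{}; Y {2,3}->{}; X {3,4}->{}
So after constraint 4: D(X) = {}

Answer: {}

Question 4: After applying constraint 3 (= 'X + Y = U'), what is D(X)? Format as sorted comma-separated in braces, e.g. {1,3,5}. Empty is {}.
Answer: {3,4}

Derivation:
Constraint 1 (U != Y) on D(U)={3,4,6} D(Y)={2,3,4,5,6}: no change
Constraint 2 (Y < X) on D(Y)={2,3,4,5,6} D(X)={2,3,4,5,6}: Y {2,3,4,5,6}->{2,3,4,5}; X {2,3,4,5,6}->{3,4,5,6}
Constraint 3 (X + Y = U) on D(X)={3,4,5,6} D(Y)={2,3,4,5} D(U)={3,4,6}: X {3,4,5,6}->{3,4}; Y {2,3,4,5}->{2,3}; U {3,4,6}->{6}
So after constraint 3: D(X) = {3,4}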